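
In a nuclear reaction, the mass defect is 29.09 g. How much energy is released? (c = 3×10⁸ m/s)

Convert mass defect: Δm = 29.09 g = 0.02909 kg
E = Δm·c² = 0.02909 × (3×10⁸)²
= 0.02909 × 9×10¹⁶ = 2.618×10¹⁵ J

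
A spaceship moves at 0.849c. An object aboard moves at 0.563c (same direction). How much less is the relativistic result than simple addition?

Classical: u' + v = 0.563 + 0.849 = 1.412c
Relativistic: u = (0.563 + 0.849)/(1 + 0.477987) = 1.412/1.477987 = 0.9554c
Difference: 1.412 - 0.9554 = 0.4566c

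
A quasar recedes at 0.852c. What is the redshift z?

β = 0.852
(1+β)/(1-β) = 1.852/0.148 = 12.51
√(12.51) = 3.537
z = 3.537 - 1 = 2.537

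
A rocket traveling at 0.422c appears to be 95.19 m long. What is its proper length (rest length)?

Contracted length L = 95.19 m
γ = 1/√(1 - 0.422²) = 1.103
L₀ = γL = 1.103 × 95.19 = 105.0 m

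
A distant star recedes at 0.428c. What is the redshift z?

β = 0.428
(1+β)/(1-β) = 1.428/0.572 = 2.497
√(2.497) = 1.580
z = 1.580 - 1 = 0.5800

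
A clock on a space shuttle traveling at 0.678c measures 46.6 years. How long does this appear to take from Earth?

Proper time Δt₀ = 46.6 years
γ = 1/√(1 - 0.678²) = 1.36043
Δt = γΔt₀ = 1.36043 × 46.6 = 63.40 years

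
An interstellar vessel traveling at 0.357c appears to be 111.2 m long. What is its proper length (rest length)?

Contracted length L = 111.2 m
γ = 1/√(1 - 0.357²) = 1.0705
L₀ = γL = 1.0705 × 111.2 = 119.0 m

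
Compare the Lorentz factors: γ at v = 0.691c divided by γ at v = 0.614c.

γ₁ = 1/√(1 - 0.691²) = 1.383
γ₂ = 1/√(1 - 0.614²) = 1.267
γ₁/γ₂ = 1.383/1.267 = 1.092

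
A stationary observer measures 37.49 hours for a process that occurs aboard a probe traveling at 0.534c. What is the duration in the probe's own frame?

Dilated time Δt = 37.49 hours
γ = 1/√(1 - 0.534²) = 1.1828
Δt₀ = Δt/γ = 37.49/1.1828 = 31.70 hours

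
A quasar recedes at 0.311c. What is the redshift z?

β = 0.311
(1+β)/(1-β) = 1.311/0.689 = 1.9028
√(1.9028) = 1.3794
z = 1.3794 - 1 = 0.3794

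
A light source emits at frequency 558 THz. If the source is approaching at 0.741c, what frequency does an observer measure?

β = v/c = 0.741
(1+β)/(1-β) = 1.741/0.259 = 6.722
Doppler factor = √(6.722) = 2.593
f_obs = 558 × 2.593 = 1447 THz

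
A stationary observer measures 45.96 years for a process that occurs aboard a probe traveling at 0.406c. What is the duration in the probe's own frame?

Dilated time Δt = 45.96 years
γ = 1/√(1 - 0.406²) = 1.0942
Δt₀ = Δt/γ = 45.96/1.0942 = 42.00 years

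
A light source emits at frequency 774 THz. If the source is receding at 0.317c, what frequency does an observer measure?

β = v/c = 0.317
(1-β)/(1+β) = 0.683/1.317 = 0.5186
Doppler factor = √(0.5186) = 0.7201
f_obs = 774 × 0.7201 = 557.4 THz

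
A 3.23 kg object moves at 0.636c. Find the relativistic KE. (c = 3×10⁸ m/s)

γ = 1/√(1 - 0.636²) = 1.29586
γ - 1 = 0.29586
KE = (γ-1)mc² = 0.29586 × 3.23 × (3×10⁸)² = 8.601×10¹⁶ J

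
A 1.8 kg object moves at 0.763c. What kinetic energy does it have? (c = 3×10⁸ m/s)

γ = 1/√(1 - 0.763²) = 1.54703
γ - 1 = 0.54703
KE = (γ-1)mc² = 0.54703 × 1.8 × (3×10⁸)² = 8.862×10¹⁶ J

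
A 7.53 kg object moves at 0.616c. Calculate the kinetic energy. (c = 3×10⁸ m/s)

γ = 1/√(1 - 0.616²) = 1.2694
γ - 1 = 0.2694
KE = (γ-1)mc² = 0.2694 × 7.53 × (3×10⁸)² = 1.826×10¹⁷ J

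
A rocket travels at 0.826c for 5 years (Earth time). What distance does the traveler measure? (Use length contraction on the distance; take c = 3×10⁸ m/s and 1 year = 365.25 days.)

Earth distance: d = v × t = 0.826c × 5 yr = 3.910×10¹⁶ m
γ = 1.774
d' = d/γ = 3.910×10¹⁶/1.774 = 2.204×10¹⁶ m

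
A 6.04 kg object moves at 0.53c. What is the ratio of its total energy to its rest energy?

E = γmc², E₀ = mc²
E/E₀ = γ = 1/√(1 - 0.53²) = 1.179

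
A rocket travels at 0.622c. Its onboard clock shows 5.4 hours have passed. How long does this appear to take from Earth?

Proper time Δt₀ = 5.4 hours
γ = 1/√(1 - 0.622²) = 1.277
Δt = γΔt₀ = 1.277 × 5.4 = 6.896 hours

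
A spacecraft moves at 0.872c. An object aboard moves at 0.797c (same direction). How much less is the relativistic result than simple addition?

Classical: u' + v = 0.797 + 0.872 = 1.669c
Relativistic: u = (0.797 + 0.872)/(1 + 0.694984) = 1.669/1.694984 = 0.9847c
Difference: 1.669 - 0.9847 = 0.6843c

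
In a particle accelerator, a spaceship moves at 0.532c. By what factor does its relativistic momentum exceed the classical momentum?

p_rel = γmv, p_class = mv
Ratio = γ = 1/√(1 - 0.532²)
= 1/√(0.716976) = 1.181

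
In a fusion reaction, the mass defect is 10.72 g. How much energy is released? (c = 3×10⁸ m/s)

Convert mass defect: Δm = 10.72 g = 0.01072 kg
E = Δm·c² = 0.01072 × (3×10⁸)²
= 0.01072 × 9×10¹⁶ = 9.648×10¹⁴ J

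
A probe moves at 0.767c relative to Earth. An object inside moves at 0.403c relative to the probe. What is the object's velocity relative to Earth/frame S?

u = (u' + v)/(1 + u'v/c²)
Numerator: 0.403 + 0.767 = 1.17
Denominator: 1 + 0.309101 = 1.309101
u = 1.17/1.309101 = 0.8937c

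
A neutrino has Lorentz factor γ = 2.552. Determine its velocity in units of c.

From γ = 1/√(1 - v²/c²):
1/γ² = 1/2.552² = 0.15355
v²/c² = 1 - 0.15355 = 0.84645
v/c = √(0.84645) = 0.9200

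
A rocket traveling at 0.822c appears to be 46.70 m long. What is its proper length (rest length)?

Contracted length L = 46.70 m
γ = 1/√(1 - 0.822²) = 1.75596
L₀ = γL = 1.75596 × 46.70 = 82.00 m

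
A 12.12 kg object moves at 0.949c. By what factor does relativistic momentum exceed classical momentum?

p_rel = γmv, p_class = mv
Ratio = γ = 1/√(1 - 0.949²) = 3.172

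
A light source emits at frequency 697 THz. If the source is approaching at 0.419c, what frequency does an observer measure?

β = v/c = 0.419
(1+β)/(1-β) = 1.419/0.581 = 2.442
Doppler factor = √(2.442) = 1.563
f_obs = 697 × 1.563 = 1089 THz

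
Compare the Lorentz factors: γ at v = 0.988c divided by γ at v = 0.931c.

γ₁ = 1/√(1 - 0.988²) = 6.474
γ₂ = 1/√(1 - 0.931²) = 2.740
γ₁/γ₂ = 6.474/2.740 = 2.363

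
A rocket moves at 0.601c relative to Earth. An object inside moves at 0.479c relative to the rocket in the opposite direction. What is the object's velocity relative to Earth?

Object's velocity in rocket frame is u' = -0.479c
u = (u' + v)/(1 + u'v/c²) = (v - 0.479)/(1 - 0.479·v/c²)
Numerator: 0.601 - 0.479 = 0.122
Denominator: 1 - 0.287879 = 0.712121
u = 0.122/0.712121 = 0.1713c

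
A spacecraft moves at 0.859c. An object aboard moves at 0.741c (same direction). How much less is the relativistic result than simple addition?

Classical: u' + v = 0.741 + 0.859 = 1.6c
Relativistic: u = (0.741 + 0.859)/(1 + 0.636519) = 1.6/1.636519 = 0.9777c
Difference: 1.6 - 0.9777 = 0.6223c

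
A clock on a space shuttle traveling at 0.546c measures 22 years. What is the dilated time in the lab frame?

Proper time Δt₀ = 22 years
γ = 1/√(1 - 0.546²) = 1.1936
Δt = γΔt₀ = 1.1936 × 22 = 26.26 years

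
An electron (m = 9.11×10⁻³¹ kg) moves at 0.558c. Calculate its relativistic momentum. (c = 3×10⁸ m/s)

γ = 1/√(1 - 0.558²) = 1.205
v = 0.558 × 3×10⁸ = 1.674×10⁸ m/s
p = γmv = 1.205 × 9.11×10⁻³¹ × 1.674×10⁸ = 1.838×10⁻²² kg·m/s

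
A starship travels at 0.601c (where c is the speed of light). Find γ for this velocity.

v/c = 0.601, so (v/c)² = 0.361201
1 - (v/c)² = 0.638799
γ = 1/√(0.638799) = 1.251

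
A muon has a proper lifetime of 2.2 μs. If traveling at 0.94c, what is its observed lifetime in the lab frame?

Proper lifetime τ₀ = 2.2 μs
γ = 1/√(1 - 0.94²) = 2.931
τ = γτ₀ = 2.931 × 2.2 μs = 6.448 μs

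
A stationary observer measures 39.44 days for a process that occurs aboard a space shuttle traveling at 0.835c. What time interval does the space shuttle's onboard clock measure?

Dilated time Δt = 39.44 days
γ = 1/√(1 - 0.835²) = 1.8174
Δt₀ = Δt/γ = 39.44/1.8174 = 21.70 days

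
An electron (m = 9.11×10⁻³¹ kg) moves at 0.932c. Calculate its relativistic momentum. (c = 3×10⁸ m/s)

γ = 1/√(1 - 0.932²) = 2.7589
v = 0.932 × 3×10⁸ = 2.796×10⁸ m/s
p = γmv = 2.7589 × 9.11×10⁻³¹ × 2.796×10⁸ = 7.027×10⁻²² kg·m/s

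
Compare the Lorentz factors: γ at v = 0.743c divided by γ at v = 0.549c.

γ₁ = 1/√(1 - 0.743²) = 1.494
γ₂ = 1/√(1 - 0.549²) = 1.196
γ₁/γ₂ = 1.494/1.196 = 1.249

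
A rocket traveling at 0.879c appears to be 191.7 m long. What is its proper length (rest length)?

Contracted length L = 191.7 m
γ = 1/√(1 - 0.879²) = 2.097
L₀ = γL = 2.097 × 191.7 = 402.0 m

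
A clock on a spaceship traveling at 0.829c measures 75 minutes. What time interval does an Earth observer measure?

Proper time Δt₀ = 75 minutes
γ = 1/√(1 - 0.829²) = 1.788
Δt = γΔt₀ = 1.788 × 75 = 134.1 minutes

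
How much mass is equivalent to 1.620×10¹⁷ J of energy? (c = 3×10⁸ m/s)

From E = mc², we get m = E/c²
c² = (3×10⁸)² = 9×10¹⁶ m²/s²
m = 1.620×10¹⁷ / 9×10¹⁶ = 1.800 kg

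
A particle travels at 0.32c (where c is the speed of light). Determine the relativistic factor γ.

v/c = 0.32, so (v/c)² = 0.1024
1 - (v/c)² = 0.8976
γ = 1/√(0.8976) = 1.056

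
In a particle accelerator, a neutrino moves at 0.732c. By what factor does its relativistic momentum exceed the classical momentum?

p_rel = γmv, p_class = mv
Ratio = γ = 1/√(1 - 0.732²)
= 1/√(0.464176) = 1.468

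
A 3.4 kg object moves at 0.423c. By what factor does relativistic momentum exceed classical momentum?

p_rel = γmv, p_class = mv
Ratio = γ = 1/√(1 - 0.423²) = 1.104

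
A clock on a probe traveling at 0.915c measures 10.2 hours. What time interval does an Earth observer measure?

Proper time Δt₀ = 10.2 hours
γ = 1/√(1 - 0.915²) = 2.4786
Δt = γΔt₀ = 2.4786 × 10.2 = 25.28 hours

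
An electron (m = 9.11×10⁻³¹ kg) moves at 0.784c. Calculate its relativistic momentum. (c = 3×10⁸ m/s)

γ = 1/√(1 - 0.784²) = 1.611
v = 0.784 × 3×10⁸ = 2.352×10⁸ m/s
p = γmv = 1.611 × 9.11×10⁻³¹ × 2.352×10⁸ = 3.452×10⁻²² kg·m/s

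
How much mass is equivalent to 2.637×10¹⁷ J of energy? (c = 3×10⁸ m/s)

From E = mc², we get m = E/c²
c² = (3×10⁸)² = 9×10¹⁶ m²/s²
m = 2.637×10¹⁷ / 9×10¹⁶ = 2.930 kg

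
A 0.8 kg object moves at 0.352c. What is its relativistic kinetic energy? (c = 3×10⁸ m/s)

γ = 1/√(1 - 0.352²) = 1.06838
γ - 1 = 0.06838
KE = (γ-1)mc² = 0.06838 × 0.8 × (3×10⁸)² = 4.923×10¹⁵ J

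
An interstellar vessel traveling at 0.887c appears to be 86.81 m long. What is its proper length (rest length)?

Contracted length L = 86.81 m
γ = 1/√(1 - 0.887²) = 2.166
L₀ = γL = 2.166 × 86.81 = 188.0 m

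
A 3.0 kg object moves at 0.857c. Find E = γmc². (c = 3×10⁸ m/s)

γ = 1/√(1 - 0.857²) = 1.940555
mc² = 3.0 × (3×10⁸)² = 2.700×10¹⁷ J
E = γmc² = 1.940555 × 2.700×10¹⁷ = 5.239×10¹⁷ J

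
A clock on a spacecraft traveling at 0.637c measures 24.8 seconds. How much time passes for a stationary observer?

Proper time Δt₀ = 24.8 seconds
γ = 1/√(1 - 0.637²) = 1.297
Δt = γΔt₀ = 1.297 × 24.8 = 32.17 seconds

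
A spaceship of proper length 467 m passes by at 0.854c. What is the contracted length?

Proper length L₀ = 467 m
γ = 1/√(1 - 0.854²) = 1.922
L = L₀/γ = 467/1.922 = 243.0 m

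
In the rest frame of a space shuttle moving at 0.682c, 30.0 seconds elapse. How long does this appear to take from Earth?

Proper time Δt₀ = 30.0 seconds
γ = 1/√(1 - 0.682²) = 1.3673
Δt = γΔt₀ = 1.3673 × 30.0 = 41.02 seconds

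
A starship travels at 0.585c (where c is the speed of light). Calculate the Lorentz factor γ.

v/c = 0.585, so (v/c)² = 0.342225
1 - (v/c)² = 0.657775
γ = 1/√(0.657775) = 1.233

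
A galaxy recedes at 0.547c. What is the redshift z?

β = 0.547
(1+β)/(1-β) = 1.547/0.453 = 3.415
√(3.415) = 1.848
z = 1.848 - 1 = 0.8480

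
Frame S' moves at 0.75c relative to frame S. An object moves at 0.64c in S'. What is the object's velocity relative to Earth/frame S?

u = (u' + v)/(1 + u'v/c²)
Numerator: 0.64 + 0.75 = 1.39
Denominator: 1 + 0.48 = 1.48
u = 1.39/1.48 = 0.9392c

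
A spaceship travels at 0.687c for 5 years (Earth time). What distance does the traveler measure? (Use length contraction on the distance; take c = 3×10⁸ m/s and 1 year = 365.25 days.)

Earth distance: d = v × t = 0.687c × 5 yr = 3.252×10¹⁶ m
γ = 1.376
d' = d/γ = 3.252×10¹⁶/1.376 = 2.363×10¹⁶ m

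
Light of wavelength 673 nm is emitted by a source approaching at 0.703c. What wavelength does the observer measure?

β = 0.703
Wavelength Doppler factor = √(0.297/1.703) = √(0.1744) = 0.41761
λ_obs = 673 × 0.41761 = 281.1 nm (blueshift)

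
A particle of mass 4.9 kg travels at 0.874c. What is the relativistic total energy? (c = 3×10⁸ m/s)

γ = 1/√(1 - 0.874²) = 2.0579
mc² = 4.9 × (3×10⁸)² = 4.410×10¹⁷ J
E = γmc² = 2.0579 × 4.410×10¹⁷ = 9.075×10¹⁷ J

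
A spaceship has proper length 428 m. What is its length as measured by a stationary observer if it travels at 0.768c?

Proper length L₀ = 428 m
γ = 1/√(1 - 0.768²) = 1.5614
L = L₀/γ = 428/1.5614 = 274.1 m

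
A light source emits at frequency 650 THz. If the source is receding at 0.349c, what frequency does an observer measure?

β = v/c = 0.349
(1-β)/(1+β) = 0.651/1.349 = 0.48258
Doppler factor = √(0.48258) = 0.69468
f_obs = 650 × 0.69468 = 451.5 THz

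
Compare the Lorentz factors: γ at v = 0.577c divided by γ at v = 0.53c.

γ₁ = 1/√(1 - 0.577²) = 1.224
γ₂ = 1/√(1 - 0.53²) = 1.179
γ₁/γ₂ = 1.224/1.179 = 1.038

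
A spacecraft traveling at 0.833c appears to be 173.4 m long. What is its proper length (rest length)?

Contracted length L = 173.4 m
γ = 1/√(1 - 0.833²) = 1.8074
L₀ = γL = 1.8074 × 173.4 = 313.4 m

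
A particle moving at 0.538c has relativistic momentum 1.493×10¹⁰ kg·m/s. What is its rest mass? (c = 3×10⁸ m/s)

γ = 1/√(1 - 0.538²) = 1.1863
v = 0.538 × 3×10⁸ = 1.614×10⁸ m/s
m = p/(γv) = 1.493×10¹⁰/(1.1863 × 1.614×10⁸) = 77.98 kg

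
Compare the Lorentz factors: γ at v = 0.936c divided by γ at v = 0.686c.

γ₁ = 1/√(1 - 0.936²) = 2.8409
γ₂ = 1/√(1 - 0.686²) = 1.3744
γ₁/γ₂ = 2.8409/1.3744 = 2.067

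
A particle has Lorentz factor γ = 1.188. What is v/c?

From γ = 1/√(1 - v²/c²):
1/γ² = 1/1.188² = 0.7085
v²/c² = 1 - 0.7085 = 0.2915
v/c = √(0.2915) = 0.5399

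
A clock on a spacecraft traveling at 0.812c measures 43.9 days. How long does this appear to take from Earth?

Proper time Δt₀ = 43.9 days
γ = 1/√(1 - 0.812²) = 1.71333
Δt = γΔt₀ = 1.71333 × 43.9 = 75.22 days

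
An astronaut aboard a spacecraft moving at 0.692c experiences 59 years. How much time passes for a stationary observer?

Proper time Δt₀ = 59 years
γ = 1/√(1 - 0.692²) = 1.3852
Δt = γΔt₀ = 1.3852 × 59 = 81.73 years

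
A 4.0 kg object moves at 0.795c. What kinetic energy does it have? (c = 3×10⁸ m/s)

γ = 1/√(1 - 0.795²) = 1.6485
γ - 1 = 0.6485
KE = (γ-1)mc² = 0.6485 × 4.0 × (3×10⁸)² = 2.335×10¹⁷ J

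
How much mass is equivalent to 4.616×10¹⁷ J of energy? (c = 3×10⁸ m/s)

From E = mc², we get m = E/c²
c² = (3×10⁸)² = 9×10¹⁶ m²/s²
m = 4.616×10¹⁷ / 9×10¹⁶ = 5.129 kg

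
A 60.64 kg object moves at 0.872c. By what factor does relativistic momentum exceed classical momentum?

p_rel = γmv, p_class = mv
Ratio = γ = 1/√(1 - 0.872²) = 2.043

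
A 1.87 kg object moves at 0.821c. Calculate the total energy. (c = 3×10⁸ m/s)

γ = 1/√(1 - 0.821²) = 1.7515
mc² = 1.87 × (3×10⁸)² = 1.683×10¹⁷ J
E = γmc² = 1.7515 × 1.683×10¹⁷ = 2.948×10¹⁷ J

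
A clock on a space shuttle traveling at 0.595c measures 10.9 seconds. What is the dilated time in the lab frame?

Proper time Δt₀ = 10.9 seconds
γ = 1/√(1 - 0.595²) = 1.244
Δt = γΔt₀ = 1.244 × 10.9 = 13.56 seconds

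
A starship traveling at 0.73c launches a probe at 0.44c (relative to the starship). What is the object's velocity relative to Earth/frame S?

u = (u' + v)/(1 + u'v/c²)
Numerator: 0.44 + 0.73 = 1.17
Denominator: 1 + 0.3212 = 1.3212
u = 1.17/1.3212 = 0.8856c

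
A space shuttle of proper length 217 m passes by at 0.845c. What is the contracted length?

Proper length L₀ = 217 m
γ = 1/√(1 - 0.845²) = 1.870
L = L₀/γ = 217/1.870 = 116.0 m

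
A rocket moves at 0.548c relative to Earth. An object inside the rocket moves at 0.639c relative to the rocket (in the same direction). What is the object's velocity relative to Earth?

u = (u' + v)/(1 + u'v/c²)
Numerator: 0.639 + 0.548 = 1.187
Denominator: 1 + 0.350172 = 1.350172
u = 1.187/1.350172 = 0.8791c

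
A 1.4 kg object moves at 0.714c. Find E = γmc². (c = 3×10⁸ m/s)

γ = 1/√(1 - 0.714²) = 1.4283
mc² = 1.4 × (3×10⁸)² = 1.260×10¹⁷ J
E = γmc² = 1.4283 × 1.260×10¹⁷ = 1.800×10¹⁷ J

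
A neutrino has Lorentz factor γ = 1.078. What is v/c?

From γ = 1/√(1 - v²/c²):
1/γ² = 1/1.078² = 0.8605
v²/c² = 1 - 0.8605 = 0.1395
v/c = √(0.1395) = 0.3735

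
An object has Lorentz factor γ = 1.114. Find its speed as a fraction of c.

From γ = 1/√(1 - v²/c²):
1/γ² = 1/1.114² = 0.8058
v²/c² = 1 - 0.8058 = 0.1942
v/c = √(0.1942) = 0.4407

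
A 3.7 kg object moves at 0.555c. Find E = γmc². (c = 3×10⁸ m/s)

γ = 1/√(1 - 0.555²) = 1.202
mc² = 3.7 × (3×10⁸)² = 3.330×10¹⁷ J
E = γmc² = 1.202 × 3.330×10¹⁷ = 4.003×10¹⁷ J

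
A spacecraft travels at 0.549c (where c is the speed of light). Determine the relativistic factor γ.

v/c = 0.549, so (v/c)² = 0.301401
1 - (v/c)² = 0.698599
γ = 1/√(0.698599) = 1.196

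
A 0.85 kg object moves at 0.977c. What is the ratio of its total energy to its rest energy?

E = γmc², E₀ = mc²
E/E₀ = γ = 1/√(1 - 0.977²) = 4.690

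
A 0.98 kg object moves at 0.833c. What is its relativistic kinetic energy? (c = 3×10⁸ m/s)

γ = 1/√(1 - 0.833²) = 1.8074
γ - 1 = 0.8074
KE = (γ-1)mc² = 0.8074 × 0.98 × (3×10⁸)² = 7.121×10¹⁶ J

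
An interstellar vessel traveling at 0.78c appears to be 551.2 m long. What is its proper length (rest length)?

Contracted length L = 551.2 m
γ = 1/√(1 - 0.78²) = 1.598
L₀ = γL = 1.598 × 551.2 = 880.8 m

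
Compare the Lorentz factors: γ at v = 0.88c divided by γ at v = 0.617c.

γ₁ = 1/√(1 - 0.88²) = 2.1054
γ₂ = 1/√(1 - 0.617²) = 1.2707
γ₁/γ₂ = 2.1054/1.2707 = 1.657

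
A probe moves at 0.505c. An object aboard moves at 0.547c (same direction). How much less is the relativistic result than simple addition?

Classical: u' + v = 0.547 + 0.505 = 1.052c
Relativistic: u = (0.547 + 0.505)/(1 + 0.276235) = 1.052/1.276235 = 0.8243c
Difference: 1.052 - 0.8243 = 0.2277c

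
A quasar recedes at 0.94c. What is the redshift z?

β = 0.94
(1+β)/(1-β) = 1.94/0.06 = 32.33
√(32.33) = 5.686
z = 5.686 - 1 = 4.686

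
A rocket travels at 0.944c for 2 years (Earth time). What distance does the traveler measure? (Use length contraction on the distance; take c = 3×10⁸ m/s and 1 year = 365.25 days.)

Earth distance: d = v × t = 0.944c × 2 yr = 1.78742×10¹⁶ m
γ = 3.03080
d' = d/γ = 1.78742×10¹⁶/3.03080 = 5.898×10¹⁵ m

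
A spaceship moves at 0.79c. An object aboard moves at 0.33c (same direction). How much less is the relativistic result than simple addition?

Classical: u' + v = 0.33 + 0.79 = 1.12c
Relativistic: u = (0.33 + 0.79)/(1 + 0.2607) = 1.12/1.2607 = 0.8884c
Difference: 1.12 - 0.8884 = 0.2316c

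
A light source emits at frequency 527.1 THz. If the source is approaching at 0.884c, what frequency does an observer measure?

β = v/c = 0.884
(1+β)/(1-β) = 1.884/0.116 = 16.24
Doppler factor = √(16.24) = 4.030
f_obs = 527.1 × 4.030 = 2124 THz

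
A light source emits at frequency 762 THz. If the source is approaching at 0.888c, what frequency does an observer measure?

β = v/c = 0.888
(1+β)/(1-β) = 1.888/0.112 = 16.86
Doppler factor = √(16.86) = 4.106
f_obs = 762 × 4.106 = 3129 THz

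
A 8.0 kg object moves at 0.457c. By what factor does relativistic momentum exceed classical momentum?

p_rel = γmv, p_class = mv
Ratio = γ = 1/√(1 - 0.457²) = 1.124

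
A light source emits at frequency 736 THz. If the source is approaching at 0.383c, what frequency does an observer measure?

β = v/c = 0.383
(1+β)/(1-β) = 1.383/0.617 = 2.241
Doppler factor = √(2.241) = 1.497
f_obs = 736 × 1.497 = 1102 THz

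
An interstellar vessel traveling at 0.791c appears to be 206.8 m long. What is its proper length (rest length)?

Contracted length L = 206.8 m
γ = 1/√(1 - 0.791²) = 1.6345
L₀ = γL = 1.6345 × 206.8 = 338.0 m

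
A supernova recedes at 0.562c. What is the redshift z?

β = 0.562
(1+β)/(1-β) = 1.562/0.438 = 3.566
√(3.566) = 1.8884
z = 1.8884 - 1 = 0.8884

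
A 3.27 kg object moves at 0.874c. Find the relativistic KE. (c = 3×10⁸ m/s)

γ = 1/√(1 - 0.874²) = 2.0579
γ - 1 = 1.0579
KE = (γ-1)mc² = 1.0579 × 3.27 × (3×10⁸)² = 3.113×10¹⁷ J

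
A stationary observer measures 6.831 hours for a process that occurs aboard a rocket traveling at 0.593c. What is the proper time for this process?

Dilated time Δt = 6.831 hours
γ = 1/√(1 - 0.593²) = 1.242
Δt₀ = Δt/γ = 6.831/1.242 = 5.500 hours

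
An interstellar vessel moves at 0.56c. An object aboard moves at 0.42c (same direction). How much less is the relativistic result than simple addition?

Classical: u' + v = 0.42 + 0.56 = 0.98c
Relativistic: u = (0.42 + 0.56)/(1 + 0.2352) = 0.98/1.2352 = 0.7934c
Difference: 0.98 - 0.7934 = 0.1866c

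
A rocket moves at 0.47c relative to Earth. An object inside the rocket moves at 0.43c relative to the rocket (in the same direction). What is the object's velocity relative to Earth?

u = (u' + v)/(1 + u'v/c²)
Numerator: 0.43 + 0.47 = 0.9
Denominator: 1 + 0.2021 = 1.2021
u = 0.9/1.2021 = 0.7487c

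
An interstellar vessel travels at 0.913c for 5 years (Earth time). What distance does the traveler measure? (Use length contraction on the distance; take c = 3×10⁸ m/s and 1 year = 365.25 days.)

Earth distance: d = v × t = 0.913c × 5 yr = 4.322×10¹⁶ m
γ = 2.451
d' = d/γ = 4.322×10¹⁶/2.451 = 1.763×10¹⁶ m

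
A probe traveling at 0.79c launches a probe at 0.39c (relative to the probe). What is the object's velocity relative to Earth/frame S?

u = (u' + v)/(1 + u'v/c²)
Numerator: 0.39 + 0.79 = 1.18
Denominator: 1 + 0.3081 = 1.3081
u = 1.18/1.3081 = 0.9021c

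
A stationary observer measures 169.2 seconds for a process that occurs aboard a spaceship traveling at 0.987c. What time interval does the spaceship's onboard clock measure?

Dilated time Δt = 169.2 seconds
γ = 1/√(1 - 0.987²) = 6.222
Δt₀ = Δt/γ = 169.2/6.222 = 27.19 seconds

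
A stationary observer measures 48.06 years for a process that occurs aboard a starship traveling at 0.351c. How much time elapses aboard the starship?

Dilated time Δt = 48.06 years
γ = 1/√(1 - 0.351²) = 1.068
Δt₀ = Δt/γ = 48.06/1.068 = 45.00 years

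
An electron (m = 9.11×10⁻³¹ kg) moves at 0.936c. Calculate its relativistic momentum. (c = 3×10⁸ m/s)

γ = 1/√(1 - 0.936²) = 2.8409
v = 0.936 × 3×10⁸ = 2.808×10⁸ m/s
p = γmv = 2.8409 × 9.11×10⁻³¹ × 2.808×10⁸ = 7.267×10⁻²² kg·m/s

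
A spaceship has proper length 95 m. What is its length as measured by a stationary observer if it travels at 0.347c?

Proper length L₀ = 95 m
γ = 1/√(1 - 0.347²) = 1.06625
L = L₀/γ = 95/1.06625 = 89.10 m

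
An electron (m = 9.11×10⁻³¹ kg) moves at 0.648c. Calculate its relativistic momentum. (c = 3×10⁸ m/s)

γ = 1/√(1 - 0.648²) = 1.313
v = 0.648 × 3×10⁸ = 1.944×10⁸ m/s
p = γmv = 1.313 × 9.11×10⁻³¹ × 1.944×10⁸ = 2.325×10⁻²² kg·m/s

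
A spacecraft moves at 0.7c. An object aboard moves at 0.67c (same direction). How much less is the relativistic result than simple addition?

Classical: u' + v = 0.67 + 0.7 = 1.37c
Relativistic: u = (0.67 + 0.7)/(1 + 0.469) = 1.37/1.469 = 0.9326c
Difference: 1.37 - 0.9326 = 0.4374c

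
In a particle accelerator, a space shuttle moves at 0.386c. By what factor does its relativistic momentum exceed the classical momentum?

p_rel = γmv, p_class = mv
Ratio = γ = 1/√(1 - 0.386²)
= 1/√(0.851004) = 1.084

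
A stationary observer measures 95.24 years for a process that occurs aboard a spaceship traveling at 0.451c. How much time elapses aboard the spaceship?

Dilated time Δt = 95.24 years
γ = 1/√(1 - 0.451²) = 1.12042
Δt₀ = Δt/γ = 95.24/1.12042 = 85.00 years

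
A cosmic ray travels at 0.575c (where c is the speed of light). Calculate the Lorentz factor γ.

v/c = 0.575, so (v/c)² = 0.330625
1 - (v/c)² = 0.669375
γ = 1/√(0.669375) = 1.222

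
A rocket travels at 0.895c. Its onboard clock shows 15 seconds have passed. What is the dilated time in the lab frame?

Proper time Δt₀ = 15 seconds
γ = 1/√(1 - 0.895²) = 2.242
Δt = γΔt₀ = 2.242 × 15 = 33.63 seconds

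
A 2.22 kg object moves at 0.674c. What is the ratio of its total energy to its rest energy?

E = γmc², E₀ = mc²
E/E₀ = γ = 1/√(1 - 0.674²) = 1.354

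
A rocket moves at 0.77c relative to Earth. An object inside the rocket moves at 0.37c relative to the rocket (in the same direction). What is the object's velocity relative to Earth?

u = (u' + v)/(1 + u'v/c²)
Numerator: 0.37 + 0.77 = 1.14
Denominator: 1 + 0.2849 = 1.2849
u = 1.14/1.2849 = 0.8872c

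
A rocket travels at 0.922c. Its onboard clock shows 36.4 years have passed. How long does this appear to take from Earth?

Proper time Δt₀ = 36.4 years
γ = 1/√(1 - 0.922²) = 2.5827
Δt = γΔt₀ = 2.5827 × 36.4 = 94.01 years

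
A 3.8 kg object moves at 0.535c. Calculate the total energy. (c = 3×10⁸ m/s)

γ = 1/√(1 - 0.535²) = 1.1836
mc² = 3.8 × (3×10⁸)² = 3.420×10¹⁷ J
E = γmc² = 1.1836 × 3.420×10¹⁷ = 4.048×10¹⁷ J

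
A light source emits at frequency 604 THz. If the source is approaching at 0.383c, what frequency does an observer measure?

β = v/c = 0.383
(1+β)/(1-β) = 1.383/0.617 = 2.2415
Doppler factor = √(2.2415) = 1.4972
f_obs = 604 × 1.4972 = 904.3 THz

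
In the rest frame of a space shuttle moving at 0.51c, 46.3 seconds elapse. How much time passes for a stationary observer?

Proper time Δt₀ = 46.3 seconds
γ = 1/√(1 - 0.51²) = 1.1626
Δt = γΔt₀ = 1.1626 × 46.3 = 53.83 seconds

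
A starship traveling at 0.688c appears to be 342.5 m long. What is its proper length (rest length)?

Contracted length L = 342.5 m
γ = 1/√(1 - 0.688²) = 1.378
L₀ = γL = 1.378 × 342.5 = 472.0 m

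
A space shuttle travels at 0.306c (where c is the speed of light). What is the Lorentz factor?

v/c = 0.306, so (v/c)² = 0.093636
1 - (v/c)² = 0.906364
γ = 1/√(0.906364) = 1.050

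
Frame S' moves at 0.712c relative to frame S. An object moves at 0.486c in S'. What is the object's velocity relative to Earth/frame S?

u = (u' + v)/(1 + u'v/c²)
Numerator: 0.486 + 0.712 = 1.198
Denominator: 1 + 0.346032 = 1.346032
u = 1.198/1.346032 = 0.8900c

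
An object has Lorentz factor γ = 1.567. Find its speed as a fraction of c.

From γ = 1/√(1 - v²/c²):
1/γ² = 1/1.567² = 0.4073
v²/c² = 1 - 0.4073 = 0.5927
v/c = √(0.5927) = 0.7699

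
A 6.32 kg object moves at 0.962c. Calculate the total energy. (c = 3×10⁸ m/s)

γ = 1/√(1 - 0.962²) = 3.662
mc² = 6.32 × (3×10⁸)² = 5.688×10¹⁷ J
E = γmc² = 3.662 × 5.688×10¹⁷ = 2.083×10¹⁸ J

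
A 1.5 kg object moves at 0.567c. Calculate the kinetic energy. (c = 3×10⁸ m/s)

γ = 1/√(1 - 0.567²) = 1.214
γ - 1 = 0.2140
KE = (γ-1)mc² = 0.2140 × 1.5 × (3×10⁸)² = 2.889×10¹⁶ J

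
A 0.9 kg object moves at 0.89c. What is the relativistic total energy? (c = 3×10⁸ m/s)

γ = 1/√(1 - 0.89²) = 2.193
mc² = 0.9 × (3×10⁸)² = 8.100×10¹⁶ J
E = γmc² = 2.193 × 8.100×10¹⁶ = 1.776×10¹⁷ J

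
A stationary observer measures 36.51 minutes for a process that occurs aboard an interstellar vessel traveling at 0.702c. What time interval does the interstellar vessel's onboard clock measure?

Dilated time Δt = 36.51 minutes
γ = 1/√(1 - 0.702²) = 1.404
Δt₀ = Δt/γ = 36.51/1.404 = 26.00 minutes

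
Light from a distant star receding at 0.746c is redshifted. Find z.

β = 0.746
(1+β)/(1-β) = 1.746/0.254 = 6.874
√(6.874) = 2.622
z = 2.622 - 1 = 1.622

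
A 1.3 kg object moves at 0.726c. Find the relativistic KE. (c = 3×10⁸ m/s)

γ = 1/√(1 - 0.726²) = 1.4541
γ - 1 = 0.4541
KE = (γ-1)mc² = 0.4541 × 1.3 × (3×10⁸)² = 5.313×10¹⁶ J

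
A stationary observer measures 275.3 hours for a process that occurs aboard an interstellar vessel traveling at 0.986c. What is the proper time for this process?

Dilated time Δt = 275.3 hours
γ = 1/√(1 - 0.986²) = 5.9972
Δt₀ = Δt/γ = 275.3/5.9972 = 45.90 hours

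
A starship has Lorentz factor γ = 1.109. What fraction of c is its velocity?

From γ = 1/√(1 - v²/c²):
1/γ² = 1/1.109² = 0.8131
v²/c² = 1 - 0.8131 = 0.1869
v/c = √(0.1869) = 0.4323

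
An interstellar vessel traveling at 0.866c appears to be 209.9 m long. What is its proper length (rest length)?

Contracted length L = 209.9 m
γ = 1/√(1 - 0.866²) = 2.000
L₀ = γL = 2.000 × 209.9 = 419.8 m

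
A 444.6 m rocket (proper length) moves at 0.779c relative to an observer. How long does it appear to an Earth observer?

Proper length L₀ = 444.6 m
γ = 1/√(1 - 0.779²) = 1.5948
L = L₀/γ = 444.6/1.5948 = 278.8 m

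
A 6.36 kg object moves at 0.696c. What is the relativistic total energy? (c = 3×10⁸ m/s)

γ = 1/√(1 - 0.696²) = 1.3927
mc² = 6.36 × (3×10⁸)² = 5.724×10¹⁷ J
E = γmc² = 1.3927 × 5.724×10¹⁷ = 7.972×10¹⁷ J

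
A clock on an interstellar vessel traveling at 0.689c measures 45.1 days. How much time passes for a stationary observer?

Proper time Δt₀ = 45.1 days
γ = 1/√(1 - 0.689²) = 1.3798
Δt = γΔt₀ = 1.3798 × 45.1 = 62.23 days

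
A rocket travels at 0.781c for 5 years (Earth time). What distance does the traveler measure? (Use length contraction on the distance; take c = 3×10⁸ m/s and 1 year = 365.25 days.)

Earth distance: d = v × t = 0.781c × 5 yr = 3.697×10¹⁶ m
γ = 1.601
d' = d/γ = 3.697×10¹⁶/1.601 = 2.309×10¹⁶ m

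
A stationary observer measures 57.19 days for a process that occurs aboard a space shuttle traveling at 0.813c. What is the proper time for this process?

Dilated time Δt = 57.19 days
γ = 1/√(1 - 0.813²) = 1.7174
Δt₀ = Δt/γ = 57.19/1.7174 = 33.30 days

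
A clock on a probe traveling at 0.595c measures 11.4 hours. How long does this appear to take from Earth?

Proper time Δt₀ = 11.4 hours
γ = 1/√(1 - 0.595²) = 1.244
Δt = γΔt₀ = 1.244 × 11.4 = 14.18 hours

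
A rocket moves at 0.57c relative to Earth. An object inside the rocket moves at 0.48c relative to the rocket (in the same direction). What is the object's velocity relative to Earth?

u = (u' + v)/(1 + u'v/c²)
Numerator: 0.48 + 0.57 = 1.05
Denominator: 1 + 0.2736 = 1.2736
u = 1.05/1.2736 = 0.8244c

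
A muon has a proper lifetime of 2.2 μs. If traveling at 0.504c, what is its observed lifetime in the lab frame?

Proper lifetime τ₀ = 2.2 μs
γ = 1/√(1 - 0.504²) = 1.1578
τ = γτ₀ = 1.1578 × 2.2 μs = 2.547 μs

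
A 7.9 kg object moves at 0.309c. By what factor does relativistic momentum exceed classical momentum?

p_rel = γmv, p_class = mv
Ratio = γ = 1/√(1 - 0.309²) = 1.051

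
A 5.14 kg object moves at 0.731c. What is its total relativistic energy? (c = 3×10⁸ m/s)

γ = 1/√(1 - 0.731²) = 1.4655
mc² = 5.14 × (3×10⁸)² = 4.626×10¹⁷ J
E = γmc² = 1.4655 × 4.626×10¹⁷ = 6.779×10¹⁷ J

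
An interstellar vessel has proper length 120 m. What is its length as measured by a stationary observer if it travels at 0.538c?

Proper length L₀ = 120 m
γ = 1/√(1 - 0.538²) = 1.186
L = L₀/γ = 120/1.186 = 101.2 m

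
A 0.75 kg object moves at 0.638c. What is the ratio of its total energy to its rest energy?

E = γmc², E₀ = mc²
E/E₀ = γ = 1/√(1 - 0.638²) = 1.299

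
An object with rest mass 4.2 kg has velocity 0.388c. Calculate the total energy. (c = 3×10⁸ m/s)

γ = 1/√(1 - 0.388²) = 1.085
mc² = 4.2 × (3×10⁸)² = 3.780×10¹⁷ J
E = γmc² = 1.085 × 3.780×10¹⁷ = 4.101×10¹⁷ J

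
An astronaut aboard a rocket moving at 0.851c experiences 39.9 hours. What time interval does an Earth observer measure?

Proper time Δt₀ = 39.9 hours
γ = 1/√(1 - 0.851²) = 1.9042
Δt = γΔt₀ = 1.9042 × 39.9 = 75.98 hours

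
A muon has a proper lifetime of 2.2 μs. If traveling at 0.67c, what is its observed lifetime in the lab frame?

Proper lifetime τ₀ = 2.2 μs
γ = 1/√(1 - 0.67²) = 1.3471
τ = γτ₀ = 1.3471 × 2.2 μs = 2.964 μs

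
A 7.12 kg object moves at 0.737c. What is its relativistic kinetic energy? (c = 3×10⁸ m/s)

γ = 1/√(1 - 0.737²) = 1.4795
γ - 1 = 0.4795
KE = (γ-1)mc² = 0.4795 × 7.12 × (3×10⁸)² = 3.073×10¹⁷ J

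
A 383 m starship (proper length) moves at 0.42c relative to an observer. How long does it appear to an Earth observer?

Proper length L₀ = 383 m
γ = 1/√(1 - 0.42²) = 1.1019
L = L₀/γ = 383/1.1019 = 347.6 m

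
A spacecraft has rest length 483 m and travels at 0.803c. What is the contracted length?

Proper length L₀ = 483 m
γ = 1/√(1 - 0.803²) = 1.6779
L = L₀/γ = 483/1.6779 = 287.9 m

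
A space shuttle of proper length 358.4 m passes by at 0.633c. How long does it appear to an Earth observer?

Proper length L₀ = 358.4 m
γ = 1/√(1 - 0.633²) = 1.2917
L = L₀/γ = 358.4/1.2917 = 277.5 m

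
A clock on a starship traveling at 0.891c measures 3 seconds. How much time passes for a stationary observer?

Proper time Δt₀ = 3 seconds
γ = 1/√(1 - 0.891²) = 2.2026
Δt = γΔt₀ = 2.2026 × 3 = 6.608 seconds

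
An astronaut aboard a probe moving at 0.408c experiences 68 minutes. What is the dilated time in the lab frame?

Proper time Δt₀ = 68 minutes
γ = 1/√(1 - 0.408²) = 1.0953
Δt = γΔt₀ = 1.0953 × 68 = 74.48 minutes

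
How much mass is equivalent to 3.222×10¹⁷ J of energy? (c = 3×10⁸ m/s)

From E = mc², we get m = E/c²
c² = (3×10⁸)² = 9×10¹⁶ m²/s²
m = 3.222×10¹⁷ / 9×10¹⁶ = 3.580 kg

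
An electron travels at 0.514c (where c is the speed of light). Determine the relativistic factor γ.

v/c = 0.514, so (v/c)² = 0.264196
1 - (v/c)² = 0.735804
γ = 1/√(0.735804) = 1.166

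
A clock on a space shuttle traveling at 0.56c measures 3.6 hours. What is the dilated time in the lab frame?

Proper time Δt₀ = 3.6 hours
γ = 1/√(1 - 0.56²) = 1.207
Δt = γΔt₀ = 1.207 × 3.6 = 4.345 hours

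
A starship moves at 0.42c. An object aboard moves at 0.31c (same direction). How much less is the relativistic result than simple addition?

Classical: u' + v = 0.31 + 0.42 = 0.73c
Relativistic: u = (0.31 + 0.42)/(1 + 0.1302) = 0.73/1.1302 = 0.6459c
Difference: 0.73 - 0.6459 = 0.08410c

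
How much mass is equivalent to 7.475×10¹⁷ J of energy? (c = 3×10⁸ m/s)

From E = mc², we get m = E/c²
c² = (3×10⁸)² = 9×10¹⁶ m²/s²
m = 7.475×10¹⁷ / 9×10¹⁶ = 8.306 kg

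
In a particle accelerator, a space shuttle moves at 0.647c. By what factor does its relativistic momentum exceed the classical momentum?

p_rel = γmv, p_class = mv
Ratio = γ = 1/√(1 - 0.647²)
= 1/√(0.581391) = 1.311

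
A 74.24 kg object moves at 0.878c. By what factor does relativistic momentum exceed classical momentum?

p_rel = γmv, p_class = mv
Ratio = γ = 1/√(1 - 0.878²) = 2.089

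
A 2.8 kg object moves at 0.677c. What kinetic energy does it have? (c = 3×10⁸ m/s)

γ = 1/√(1 - 0.677²) = 1.35873
γ - 1 = 0.35873
KE = (γ-1)mc² = 0.35873 × 2.8 × (3×10⁸)² = 9.040×10¹⁶ J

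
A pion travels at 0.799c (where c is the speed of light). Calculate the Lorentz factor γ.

v/c = 0.799, so (v/c)² = 0.638401
1 - (v/c)² = 0.361599
γ = 1/√(0.361599) = 1.663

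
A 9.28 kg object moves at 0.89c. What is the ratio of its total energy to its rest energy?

E = γmc², E₀ = mc²
E/E₀ = γ = 1/√(1 - 0.89²) = 2.193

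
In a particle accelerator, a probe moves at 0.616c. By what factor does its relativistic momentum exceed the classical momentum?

p_rel = γmv, p_class = mv
Ratio = γ = 1/√(1 - 0.616²)
= 1/√(0.620544) = 1.269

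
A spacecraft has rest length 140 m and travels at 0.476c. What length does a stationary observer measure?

Proper length L₀ = 140 m
γ = 1/√(1 - 0.476²) = 1.137
L = L₀/γ = 140/1.137 = 123.1 m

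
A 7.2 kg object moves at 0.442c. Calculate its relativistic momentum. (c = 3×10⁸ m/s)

γ = 1/√(1 - 0.442²) = 1.1148
v = 0.442 × 3×10⁸ = 1.326×10⁸ m/s
p = γmv = 1.1148 × 7.2 × 1.326×10⁸ = 1.064×10⁹ kg·m/s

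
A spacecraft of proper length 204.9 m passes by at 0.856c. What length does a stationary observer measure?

Proper length L₀ = 204.9 m
γ = 1/√(1 - 0.856²) = 1.934
L = L₀/γ = 204.9/1.934 = 105.9 m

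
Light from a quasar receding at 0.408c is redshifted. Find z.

β = 0.408
(1+β)/(1-β) = 1.408/0.592 = 2.3784
√(2.3784) = 1.5422
z = 1.5422 - 1 = 0.5422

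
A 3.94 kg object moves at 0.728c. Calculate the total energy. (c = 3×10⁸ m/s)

γ = 1/√(1 - 0.728²) = 1.4586
mc² = 3.94 × (3×10⁸)² = 3.546×10¹⁷ J
E = γmc² = 1.4586 × 3.546×10¹⁷ = 5.172×10¹⁷ J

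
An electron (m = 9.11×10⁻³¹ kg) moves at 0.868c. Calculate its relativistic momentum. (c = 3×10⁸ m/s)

γ = 1/√(1 - 0.868²) = 2.0138
v = 0.868 × 3×10⁸ = 2.604×10⁸ m/s
p = γmv = 2.0138 × 9.11×10⁻³¹ × 2.604×10⁸ = 4.777×10⁻²² kg·m/s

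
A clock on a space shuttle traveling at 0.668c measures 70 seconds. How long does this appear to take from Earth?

Proper time Δt₀ = 70 seconds
γ = 1/√(1 - 0.668²) = 1.3438
Δt = γΔt₀ = 1.3438 × 70 = 94.07 seconds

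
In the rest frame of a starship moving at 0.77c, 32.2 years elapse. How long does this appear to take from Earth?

Proper time Δt₀ = 32.2 years
γ = 1/√(1 - 0.77²) = 1.5673
Δt = γΔt₀ = 1.5673 × 32.2 = 50.47 years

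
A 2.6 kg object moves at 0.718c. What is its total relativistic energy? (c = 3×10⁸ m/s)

γ = 1/√(1 - 0.718²) = 1.4367
mc² = 2.6 × (3×10⁸)² = 2.340×10¹⁷ J
E = γmc² = 1.4367 × 2.340×10¹⁷ = 3.362×10¹⁷ J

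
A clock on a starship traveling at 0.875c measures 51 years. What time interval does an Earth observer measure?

Proper time Δt₀ = 51 years
γ = 1/√(1 - 0.875²) = 2.0656
Δt = γΔt₀ = 2.0656 × 51 = 105.3 years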